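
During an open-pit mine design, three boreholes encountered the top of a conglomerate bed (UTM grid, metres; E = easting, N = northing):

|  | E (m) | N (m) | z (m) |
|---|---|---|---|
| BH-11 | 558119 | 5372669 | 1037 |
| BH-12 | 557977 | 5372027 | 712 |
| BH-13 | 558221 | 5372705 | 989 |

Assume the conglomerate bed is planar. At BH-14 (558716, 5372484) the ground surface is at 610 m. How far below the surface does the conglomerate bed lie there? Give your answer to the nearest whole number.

Let the plane be z = a·E + b·N + c.
BH-12−BH-11: −142a − 642b = −325;  BH-13−BH-11: 102a + 36b = −48.
Solving gives a = −0.70423375, b = 0.66199563.
Then c = 1037 − a·558119 − b·5372669 = −3162600.15.
At (558716, 5372484): z_contact = −393466.7 + 3556560.9 − 3162600.15 = 494.1 m.
Depth below ground = 610 − 494.1 = 116 m.

116 m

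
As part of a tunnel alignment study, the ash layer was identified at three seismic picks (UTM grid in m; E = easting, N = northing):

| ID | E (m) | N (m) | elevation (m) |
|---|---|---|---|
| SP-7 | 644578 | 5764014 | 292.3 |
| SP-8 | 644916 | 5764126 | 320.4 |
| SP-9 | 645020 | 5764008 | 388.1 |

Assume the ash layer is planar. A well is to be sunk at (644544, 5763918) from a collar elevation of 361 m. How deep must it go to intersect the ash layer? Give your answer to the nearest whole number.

39 m

Let the plane be z = a·E + b·N + c.
SP-8−SP-7: 338a + 112b = 28.1;  SP-9−SP-7: 442a − 6b = 95.8.
Solving gives a = 0.21148413, b = −0.38733602.
Then c = 292.3 − a·644578 − b·5764014 = 2096584.55.
At (644544, 5763918): z_contact = 136310.8 − 2232573.1 + 2096584.55 = 322.3 m.
Depth below ground = 361 − 322.3 = 39 m.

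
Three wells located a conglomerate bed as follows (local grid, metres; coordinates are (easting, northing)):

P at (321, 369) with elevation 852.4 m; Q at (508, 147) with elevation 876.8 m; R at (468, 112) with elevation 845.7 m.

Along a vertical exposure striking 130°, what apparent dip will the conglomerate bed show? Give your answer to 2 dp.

10.40°

Two edge vectors: P→Q = (187, -222, 24.4), P→R = (147, -257, -6.7).
Normal n = (P→Q) × (P→R) = (7758.2, 4839.7, -15425).
So ∂z/∂E = −n_x/n_z = 0.50296 and ∂z/∂N = −n_y/n_z = 0.31376.
Unit vector along 130° is (sin 130°, cos 130°) = (0.7660, -0.6428).
Slope in that direction = a·(0.7660) + b·(-0.6428) = 0.18361.
Apparent dip = arctan|0.18361| = 10.40° (true dip is 30.7°, so apparent ≤ true as expected).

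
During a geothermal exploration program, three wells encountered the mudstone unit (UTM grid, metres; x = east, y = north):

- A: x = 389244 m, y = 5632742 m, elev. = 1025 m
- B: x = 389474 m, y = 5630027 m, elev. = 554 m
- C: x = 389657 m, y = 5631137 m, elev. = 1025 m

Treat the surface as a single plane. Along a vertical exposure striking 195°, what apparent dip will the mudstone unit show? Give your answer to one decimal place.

Two edge vectors: A→B = (230, -2715, -471), A→C = (413, -1605, 0).
Normal n = (A→B) × (A→C) = (-755955, -194523, 752145).
So ∂z/∂x = −n_x/n_z = 1.00507 and ∂z/∂y = −n_y/n_z = 0.25862.
Unit vector along 195° is (sin 195°, cos 195°) = (-0.2588, -0.9659).
Slope in that direction = a·(-0.2588) + b·(-0.9659) = −0.50994.
Apparent dip = arctan|0.50994| = 27.0° (true dip is 46.1°, so apparent ≤ true as expected).

27.0°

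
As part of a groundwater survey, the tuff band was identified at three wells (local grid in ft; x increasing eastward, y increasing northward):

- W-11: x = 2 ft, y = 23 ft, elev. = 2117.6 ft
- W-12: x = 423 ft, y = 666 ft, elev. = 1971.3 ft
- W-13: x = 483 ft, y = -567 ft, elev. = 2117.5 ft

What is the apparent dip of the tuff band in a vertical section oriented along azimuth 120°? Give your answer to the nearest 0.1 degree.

4.1°

Let the plane be z = a·x + b·y + c.
W-12−W-11: 421a + 643b = −146.3;  W-13−W-11: 481a − 590b = −0.1.
Solving gives a = −0.15490, b = −0.12611.
Unit vector along 120° is (sin 120°, cos 120°) = (0.8660, -0.5000).
Slope in that direction = a·(0.8660) + b·(-0.5000) = −0.07109.
Apparent dip = arctan|0.07109| = 4.1° (true dip is 11.3°, so apparent ≤ true as expected).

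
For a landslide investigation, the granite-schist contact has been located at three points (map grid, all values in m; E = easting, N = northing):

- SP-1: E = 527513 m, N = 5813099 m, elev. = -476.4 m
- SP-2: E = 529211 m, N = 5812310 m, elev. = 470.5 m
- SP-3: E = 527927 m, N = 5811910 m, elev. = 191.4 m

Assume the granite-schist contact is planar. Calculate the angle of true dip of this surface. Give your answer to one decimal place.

Two edge vectors: SP-1→SP-2 = (1698, -789, 946.9), SP-1→SP-3 = (414, -1189, 667.8).
Normal n = (SP-1→SP-2) × (SP-1→SP-3) = (598969.9, -741907.8, -1692276).
So ∂z/∂E = −n_x/n_z = 0.35394 and ∂z/∂N = −n_y/n_z = −0.43841.
Gradient magnitude |∇z| = √(a² + b²) = √(0.12528 + 0.19220) = 0.56345.
True dip = arctan(0.56345) = 29.4°, dipping toward NW (azimuth ≈ 321°).

29.4°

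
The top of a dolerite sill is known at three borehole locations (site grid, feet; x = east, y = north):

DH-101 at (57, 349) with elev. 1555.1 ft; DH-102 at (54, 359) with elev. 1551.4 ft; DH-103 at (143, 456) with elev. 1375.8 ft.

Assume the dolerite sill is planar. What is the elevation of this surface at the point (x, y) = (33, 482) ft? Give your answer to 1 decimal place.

Two edge vectors: DH-101→DH-102 = (-3, 10, -3.7), DH-101→DH-103 = (86, 107, -179.3).
Normal n = (DH-101→DH-102) × (DH-101→DH-103) = (-1397.1, -856.1, -1181).
So ∂z/∂x = −n_x/n_z = −1.18298 and ∂z/∂y = −n_y/n_z = −0.72489.
Intercept c from DH-101: 1555.1 + 67.43 + 252.99 = 1875.52.
At (33, 482): z = −39.0 − 349.4 + 1875.52 = 1487.1 ft.

1487.1 ft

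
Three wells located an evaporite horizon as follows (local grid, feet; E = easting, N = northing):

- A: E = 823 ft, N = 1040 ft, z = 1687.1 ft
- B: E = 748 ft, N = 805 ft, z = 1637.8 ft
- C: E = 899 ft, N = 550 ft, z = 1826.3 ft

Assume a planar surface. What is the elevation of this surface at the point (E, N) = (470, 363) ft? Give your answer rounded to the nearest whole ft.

1402 ft

Two edge vectors: A→B = (-75, -235, -49.3), A→C = (76, -490, 139.2).
Normal n = (A→B) × (A→C) = (-56869, 6693.2, 54610).
So ∂z/∂E = −n_x/n_z = 1.04137 and ∂z/∂N = −n_y/n_z = −0.12256.
Intercept c from A: 1687.1 − 857.04 + 127.47 = 957.52.
At (470, 363): z = 489.4 − 44.5 + 957.52 = 1402.5 ft.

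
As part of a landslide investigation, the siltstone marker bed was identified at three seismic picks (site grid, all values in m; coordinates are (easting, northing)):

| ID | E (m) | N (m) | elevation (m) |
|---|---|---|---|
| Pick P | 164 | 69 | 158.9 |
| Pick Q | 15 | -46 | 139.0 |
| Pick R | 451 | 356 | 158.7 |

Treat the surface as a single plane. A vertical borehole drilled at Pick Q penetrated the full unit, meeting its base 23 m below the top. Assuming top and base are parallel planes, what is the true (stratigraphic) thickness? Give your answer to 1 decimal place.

17.7 m

Two edge vectors: Pick P→Pick Q = (-149, -115, -19.9), Pick P→Pick R = (287, 287, -0.2).
Normal n = (Pick P→Pick Q) × (Pick P→Pick R) = (5734.3, -5741.1, -9758).
So ∂z/∂E = −n_x/n_z = 0.58765 and ∂z/∂N = −n_y/n_z = −0.58835.
|∇z| = √(a²+b²) = 0.83156, so dip δ = arctan(0.83156) = 39.75°.
True thickness = vertical thickness × cos δ = 23 × cos 39.75° = 17.7 m.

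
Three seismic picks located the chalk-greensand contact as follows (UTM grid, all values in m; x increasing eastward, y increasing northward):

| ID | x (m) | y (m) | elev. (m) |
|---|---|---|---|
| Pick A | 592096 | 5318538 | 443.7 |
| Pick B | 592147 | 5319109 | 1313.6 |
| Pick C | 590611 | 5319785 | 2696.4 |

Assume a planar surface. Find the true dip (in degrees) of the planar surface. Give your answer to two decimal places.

Let the plane be z = a·x + b·y + c.
Pick B−Pick A: 51a + 571b = 869.9;  Pick C−Pick A: −1485a + 1247b = 2252.7.
Solving gives a = −0.22109, b = 1.54321.
Gradient magnitude |∇z| = √(a² + b²) = √(0.04888 + 2.38151) = 1.55897.
True dip = arctan(1.55897) = 57.32°, dipping toward S (azimuth ≈ 172°).

57.32°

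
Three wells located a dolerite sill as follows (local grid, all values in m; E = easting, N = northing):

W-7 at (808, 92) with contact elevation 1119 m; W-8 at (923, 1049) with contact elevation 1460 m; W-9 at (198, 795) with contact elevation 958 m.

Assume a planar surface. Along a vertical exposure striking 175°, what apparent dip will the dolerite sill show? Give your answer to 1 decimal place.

Let the plane be z = a·E + b·N + c.
W-8−W-7: 115a + 957b = 341;  W-9−W-7: −610a + 703b = −161.
Solving gives a = 0.59252, b = 0.28512.
Unit vector along 175° is (sin 175°, cos 175°) = (0.0872, -0.9962).
Slope in that direction = a·(0.0872) + b·(-0.9962) = −0.23239.
Apparent dip = arctan|0.23239| = 13.1° (true dip is 33.3°, so apparent ≤ true as expected).

13.1°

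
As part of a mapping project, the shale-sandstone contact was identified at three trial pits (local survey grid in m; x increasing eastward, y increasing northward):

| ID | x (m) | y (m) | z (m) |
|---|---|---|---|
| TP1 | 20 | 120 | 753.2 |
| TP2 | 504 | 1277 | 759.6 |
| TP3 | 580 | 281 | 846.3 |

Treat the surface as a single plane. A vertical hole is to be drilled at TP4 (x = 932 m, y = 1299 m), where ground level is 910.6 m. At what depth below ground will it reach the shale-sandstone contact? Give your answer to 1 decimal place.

Let the plane be z = a·x + b·y + c.
TP2−TP1: 484a + 1157b = 6.4;  TP3−TP1: 560a + 161b = 93.1.
Solving gives a = 0.187170, b = −0.072766.
Then c = 753.2 − a·20 − b·120 = 758.19.
At (932, 1299): z_contact = 174.44 − 94.52 + 758.19 = 838.11 m.
Depth below ground = 910.6 − 838.11 = 72.5 m.

72.5 m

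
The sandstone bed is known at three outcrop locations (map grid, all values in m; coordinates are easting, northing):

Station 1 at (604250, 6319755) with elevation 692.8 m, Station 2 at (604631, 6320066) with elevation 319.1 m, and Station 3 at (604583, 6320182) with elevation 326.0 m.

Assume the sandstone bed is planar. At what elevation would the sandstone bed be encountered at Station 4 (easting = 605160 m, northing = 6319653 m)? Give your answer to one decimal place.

Let the plane be z = a·easting + b·northing + c.
Station 2−Station 1: 381a + 311b = −373.7;  Station 3−Station 1: 333a + 427b = −366.8.
Solving gives a = −0.769486165, b = −0.258925310.
Then c = 692.8 − a·604250 − b·6319755 = 2101999.33.
At (605160, 6319653): z = −465662.2 − 1636318.1 + 2101999.33 = 19.0 m.

19.0 m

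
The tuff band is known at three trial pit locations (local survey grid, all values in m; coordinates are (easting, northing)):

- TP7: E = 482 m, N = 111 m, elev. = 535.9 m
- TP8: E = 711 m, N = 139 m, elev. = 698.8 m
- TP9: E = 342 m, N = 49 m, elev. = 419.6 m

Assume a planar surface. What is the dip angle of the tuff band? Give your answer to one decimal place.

Let the plane be z = a·E + b·N + c.
TP8−TP7: 229a + 28b = 162.9;  TP9−TP7: −140a − 62b = −116.3.
Solving gives a = 0.66583, b = 0.37232.
Gradient magnitude |∇z| = √(a² + b²) = √(0.44333 + 0.13862) = 0.76286.
True dip = arctan(0.76286) = 37.3°, dipping toward WSW (azimuth ≈ 241°).

37.3°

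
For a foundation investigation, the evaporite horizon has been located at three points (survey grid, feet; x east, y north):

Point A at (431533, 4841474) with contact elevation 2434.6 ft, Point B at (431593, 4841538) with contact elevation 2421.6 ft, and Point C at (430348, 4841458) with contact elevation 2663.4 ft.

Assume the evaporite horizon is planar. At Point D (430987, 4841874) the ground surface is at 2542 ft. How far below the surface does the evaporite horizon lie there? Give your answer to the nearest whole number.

Let the plane be z = a·x + b·y + c.
Point B−Point A: 60a + 64b = −13;  Point C−Point A: −1185a − 16b = 228.8.
Solving gives a = −0.19277778, b = −0.02239583.
Then c = 2434.6 − a·431533 − b·4841474 = 194053.42.
At (430987, 4841874): z_contact = −83084.7 − 108437.8 + 194053.42 = 2530.9 ft.
Depth below ground = 2542 − 2530.9 = 11 ft.

11 ft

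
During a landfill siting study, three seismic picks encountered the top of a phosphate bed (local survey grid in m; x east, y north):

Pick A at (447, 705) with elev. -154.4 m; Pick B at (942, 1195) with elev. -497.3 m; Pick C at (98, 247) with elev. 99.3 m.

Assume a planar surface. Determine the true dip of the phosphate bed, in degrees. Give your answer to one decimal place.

Two edge vectors: Pick A→Pick B = (495, 490, -342.9), Pick A→Pick C = (-349, -458, 253.7).
Normal n = (Pick A→Pick B) × (Pick A→Pick C) = (-32735.2, -5909.4, -55700).
So ∂z/∂x = −n_x/n_z = −0.58771 and ∂z/∂y = −n_y/n_z = −0.10609.
Gradient magnitude |∇z| = √(a² + b²) = √(0.34540 + 0.01126) = 0.59720.
True dip = arctan(0.59720) = 30.8°, dipping toward E (azimuth ≈ 080°).

30.8°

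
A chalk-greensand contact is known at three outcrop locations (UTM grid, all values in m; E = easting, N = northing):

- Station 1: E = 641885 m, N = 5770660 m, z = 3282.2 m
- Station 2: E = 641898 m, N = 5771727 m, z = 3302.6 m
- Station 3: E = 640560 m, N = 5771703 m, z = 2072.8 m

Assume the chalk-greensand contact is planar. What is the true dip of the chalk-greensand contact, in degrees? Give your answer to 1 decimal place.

42.6°

Two edge vectors: Station 1→Station 2 = (13, 1067, 20.4), Station 1→Station 3 = (-1325, 1043, -1209.4).
Normal n = (Station 1→Station 2) × (Station 1→Station 3) = (-1311707, -11307.8, 1427334).
So ∂z/∂E = −n_x/n_z = 0.91899 and ∂z/∂N = −n_y/n_z = 0.00792.
Gradient magnitude |∇z| = √(a² + b²) = √(0.84454 + 0.00006) = 0.91903.
True dip = arctan(0.91903) = 42.6°, dipping toward W (azimuth ≈ 270°).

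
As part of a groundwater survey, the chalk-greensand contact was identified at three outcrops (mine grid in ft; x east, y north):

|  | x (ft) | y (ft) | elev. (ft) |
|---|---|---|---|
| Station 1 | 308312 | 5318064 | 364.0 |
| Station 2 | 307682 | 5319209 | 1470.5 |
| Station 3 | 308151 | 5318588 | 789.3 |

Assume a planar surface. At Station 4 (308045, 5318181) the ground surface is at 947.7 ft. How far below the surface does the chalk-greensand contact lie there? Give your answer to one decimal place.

Let the plane be z = a·x + b·y + c.
Station 2−Station 1: −630a + 1145b = 1106.5;  Station 3−Station 1: −161a + 524b = 425.3.
Solving gives a = −0.636854742, b = 0.615966387.
Then c = 364 − a·308312 − b·5318064 = −3079034.71.
At (308045, 5318181): z_contact = −196179.92 + 3275820.73 − 3079034.71 = 606.11 ft.
Depth below ground = 947.7 − 606.11 = 341.6 ft.

341.6 ft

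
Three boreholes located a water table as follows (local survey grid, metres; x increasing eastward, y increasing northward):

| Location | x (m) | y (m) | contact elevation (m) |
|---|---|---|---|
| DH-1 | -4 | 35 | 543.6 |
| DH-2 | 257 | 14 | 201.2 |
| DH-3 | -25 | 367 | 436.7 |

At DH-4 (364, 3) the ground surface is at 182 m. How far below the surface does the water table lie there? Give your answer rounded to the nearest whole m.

Let the plane be z = a·x + b·y + c.
DH-2−DH-1: 261a − 21b = −342.4;  DH-3−DH-1: −21a + 332b = −106.9.
Solving gives a = −1.34463, b = −0.40704.
Then c = 543.6 − a·-4 − b·35 = 552.47.
At (364, 3): z_contact = −489.4 − 1.2 + 552.47 = 61.8 m.
Depth below ground = 182 − 61.8 = 120 m.

120 m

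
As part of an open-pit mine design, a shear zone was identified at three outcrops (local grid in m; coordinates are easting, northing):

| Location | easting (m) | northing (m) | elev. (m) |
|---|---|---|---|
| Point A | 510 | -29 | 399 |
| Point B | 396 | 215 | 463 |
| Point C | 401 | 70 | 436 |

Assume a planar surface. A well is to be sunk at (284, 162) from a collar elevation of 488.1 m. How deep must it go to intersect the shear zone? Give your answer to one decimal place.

15.0 m

Let the plane be z = a·easting + b·northing + c.
Point B−Point A: −114a + 244b = 64;  Point C−Point A: −109a + 99b = 37.
Solving gives a = −0.17583, b = 0.18014.
Then c = 399 − a·510 − b·-29 = 493.90.
At (284, 162): z_contact = −49.94 + 29.18 + 493.90 = 473.15 m.
Depth below ground = 488.1 − 473.15 = 15.0 m.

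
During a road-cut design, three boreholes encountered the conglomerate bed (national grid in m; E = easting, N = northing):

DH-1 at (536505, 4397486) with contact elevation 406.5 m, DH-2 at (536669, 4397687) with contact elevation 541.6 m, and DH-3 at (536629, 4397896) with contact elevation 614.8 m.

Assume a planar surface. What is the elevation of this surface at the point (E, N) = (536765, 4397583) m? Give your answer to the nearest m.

Let the plane be z = a·E + b·N + c.
DH-2−DH-1: 164a + 201b = 135.1;  DH-3−DH-1: 124a + 410b = 208.3.
Solving gives a = 0.31956470, b = 0.41139994.
Then c = 406.5 − a·536505 − b·4397486 = −1980167.05.
At (536765, 4397583): z = 171531.1 + 1809165.4 − 1980167.05 = 529.5 m.

529 m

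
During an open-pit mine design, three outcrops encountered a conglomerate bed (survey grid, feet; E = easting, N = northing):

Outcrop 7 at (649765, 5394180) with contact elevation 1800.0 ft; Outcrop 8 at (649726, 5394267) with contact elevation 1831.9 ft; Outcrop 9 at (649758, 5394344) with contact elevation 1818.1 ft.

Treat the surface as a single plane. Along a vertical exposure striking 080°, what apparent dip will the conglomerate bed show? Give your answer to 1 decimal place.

Two edge vectors: Outcrop 7→Outcrop 8 = (-39, 87, 31.9), Outcrop 7→Outcrop 9 = (-7, 164, 18.1).
Normal n = (Outcrop 7→Outcrop 8) × (Outcrop 7→Outcrop 9) = (-3656.9, 482.6, -5787).
So ∂z/∂E = −n_x/n_z = −0.63192 and ∂z/∂N = −n_y/n_z = 0.08339.
Unit vector along 080° is (sin 80°, cos 80°) = (0.9848, 0.1736).
Slope in that direction = a·(0.9848) + b·(0.1736) = −0.60783.
Apparent dip = arctan|0.60783| = 31.3° (true dip is 32.5°, so apparent ≤ true as expected).

31.3°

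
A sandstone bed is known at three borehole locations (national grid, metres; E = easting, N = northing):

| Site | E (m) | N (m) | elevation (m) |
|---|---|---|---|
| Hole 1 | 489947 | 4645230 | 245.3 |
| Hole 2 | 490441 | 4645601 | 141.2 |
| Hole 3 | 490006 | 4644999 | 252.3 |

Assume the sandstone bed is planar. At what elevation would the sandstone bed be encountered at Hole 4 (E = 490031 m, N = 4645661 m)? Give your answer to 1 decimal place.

Let the plane be z = a·E + b·N + c.
Hole 2−Hole 1: 494a + 371b = −104.1;  Hole 3−Hole 1: 59a − 231b = 7.
Solving gives a = −0.157717844, b = −0.070585943.
Then c = 245.3 − a·489947 − b·4645230 = 405406.62.
At (490031, 4645661): z = −77286.6 − 327918.4 + 405406.62 = 201.6 m.

201.6 m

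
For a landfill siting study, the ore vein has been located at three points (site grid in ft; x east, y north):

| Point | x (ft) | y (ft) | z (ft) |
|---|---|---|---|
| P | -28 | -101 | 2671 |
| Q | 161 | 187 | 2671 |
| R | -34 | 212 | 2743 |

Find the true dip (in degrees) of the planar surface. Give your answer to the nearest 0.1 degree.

22.2°

Let the plane be z = a·x + b·y + c.
Q−P: 189a + 288b = 0;  R−P: −6a + 313b = 72.
Solving gives a = −0.34058, b = 0.22350.
Gradient magnitude |∇z| = √(a² + b²) = √(0.11599 + 0.04995) = 0.40736.
True dip = arctan(0.40736) = 22.2°, dipping toward ESE (azimuth ≈ 123°).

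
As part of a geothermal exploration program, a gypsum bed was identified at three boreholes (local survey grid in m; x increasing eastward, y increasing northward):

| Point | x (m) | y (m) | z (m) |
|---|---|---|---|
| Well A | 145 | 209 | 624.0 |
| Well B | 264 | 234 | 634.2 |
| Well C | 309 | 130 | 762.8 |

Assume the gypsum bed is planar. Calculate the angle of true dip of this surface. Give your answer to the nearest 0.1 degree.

Two edge vectors: Well A→Well B = (119, 25, 10.2), Well A→Well C = (164, -79, 138.8).
Normal n = (Well A→Well B) × (Well A→Well C) = (4275.8, -14844.4, -13501).
So ∂z/∂x = −n_x/n_z = 0.31670 and ∂z/∂y = −n_y/n_z = −1.09950.
Gradient magnitude |∇z| = √(a² + b²) = √(0.10030 + 1.20891) = 1.14421.
True dip = arctan(1.14421) = 48.8°, dipping toward NNW (azimuth ≈ 344°).

48.8°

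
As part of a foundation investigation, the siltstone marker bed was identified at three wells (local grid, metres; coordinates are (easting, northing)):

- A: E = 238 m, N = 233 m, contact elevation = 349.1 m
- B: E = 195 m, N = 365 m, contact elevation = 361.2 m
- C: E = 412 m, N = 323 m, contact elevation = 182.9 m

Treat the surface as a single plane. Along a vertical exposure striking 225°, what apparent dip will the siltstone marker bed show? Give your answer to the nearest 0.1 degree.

Let the plane be z = a·E + b·N + c.
B−A: −43a + 132b = 12.1;  C−A: 174a + 90b = −166.2.
Solving gives a = −0.85801, b = −0.18784.
Unit vector along 225° is (sin 225°, cos 225°) = (-0.7071, -0.7071).
Slope in that direction = a·(-0.7071) + b·(-0.7071) = 0.73953.
Apparent dip = arctan|0.73953| = 36.5° (true dip is 41.3°, so apparent ≤ true as expected).

36.5°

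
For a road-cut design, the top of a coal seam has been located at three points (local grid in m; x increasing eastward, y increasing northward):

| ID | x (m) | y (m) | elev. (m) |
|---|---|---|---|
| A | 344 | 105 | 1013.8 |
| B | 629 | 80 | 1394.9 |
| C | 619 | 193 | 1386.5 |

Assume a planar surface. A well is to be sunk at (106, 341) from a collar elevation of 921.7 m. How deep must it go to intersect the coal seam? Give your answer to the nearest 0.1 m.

Let the plane be z = a·x + b·y + c.
B−A: 285a − 25b = 381.1;  C−A: 275a + 88b = 372.7.
Solving gives a = 1.34108, b = 0.04434.
Then c = 1013.8 − a·344 − b·105 = 547.81.
At (106, 341): z_contact = 142.15 + 15.12 + 547.81 = 705.09 m.
Depth below ground = 921.7 − 705.09 = 216.6 m.

216.6 m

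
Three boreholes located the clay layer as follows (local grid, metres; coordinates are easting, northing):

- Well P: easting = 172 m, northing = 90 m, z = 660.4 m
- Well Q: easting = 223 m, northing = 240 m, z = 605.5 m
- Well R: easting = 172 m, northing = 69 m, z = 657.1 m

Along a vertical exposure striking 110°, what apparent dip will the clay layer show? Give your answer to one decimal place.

56.3°

Two edge vectors: Well P→Well Q = (51, 150, -54.9), Well P→Well R = (0, -21, -3.3).
Normal n = (Well P→Well Q) × (Well P→Well R) = (-1647.9, 168.3, -1071).
So ∂z/∂easting = −n_x/n_z = −1.53866 and ∂z/∂northing = −n_y/n_z = 0.15714.
Unit vector along 110° is (sin 110°, cos 110°) = (0.9397, -0.3420).
Slope in that direction = a·(0.9397) + b·(-0.3420) = −1.49961.
Apparent dip = arctan|1.49961| = 56.3° (true dip is 57.1°, so apparent ≤ true as expected).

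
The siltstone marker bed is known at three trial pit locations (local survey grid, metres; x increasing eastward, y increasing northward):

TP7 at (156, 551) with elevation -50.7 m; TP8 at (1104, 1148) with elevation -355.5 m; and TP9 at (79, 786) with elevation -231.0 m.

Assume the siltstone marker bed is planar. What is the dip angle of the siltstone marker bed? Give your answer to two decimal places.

36.34°

Let the plane be z = a·x + b·y + c.
TP8−TP7: 948a + 597b = −304.8;  TP9−TP7: −77a + 235b = −180.3.
Solving gives a = 0.13400, b = −0.72333.
Gradient magnitude |∇z| = √(a² + b²) = √(0.01795 + 0.52321) = 0.73564.
True dip = arctan(0.73564) = 36.34°, dipping toward N (azimuth ≈ 350°).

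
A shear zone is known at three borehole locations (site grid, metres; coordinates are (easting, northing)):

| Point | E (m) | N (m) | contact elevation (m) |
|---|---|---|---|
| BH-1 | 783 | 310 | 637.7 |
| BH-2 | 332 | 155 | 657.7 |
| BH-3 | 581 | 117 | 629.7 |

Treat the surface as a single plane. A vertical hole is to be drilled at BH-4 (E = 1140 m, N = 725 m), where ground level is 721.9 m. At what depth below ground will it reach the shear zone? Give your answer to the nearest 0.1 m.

Two edge vectors: BH-1→BH-2 = (-451, -155, 20), BH-1→BH-3 = (-202, -193, -8).
Normal n = (BH-1→BH-2) × (BH-1→BH-3) = (5100, -7648, 55733).
So ∂z/∂E = −n_x/n_z = −0.091508 and ∂z/∂N = −n_y/n_z = 0.137226.
Intercept c from BH-1: 637.7 + 71.65 − 42.54 = 666.81.
At (1140, 725): z_contact = −104.32 + 99.49 + 666.81 = 661.98 m.
Depth below ground = 721.9 − 661.98 = 59.9 m.

59.9 m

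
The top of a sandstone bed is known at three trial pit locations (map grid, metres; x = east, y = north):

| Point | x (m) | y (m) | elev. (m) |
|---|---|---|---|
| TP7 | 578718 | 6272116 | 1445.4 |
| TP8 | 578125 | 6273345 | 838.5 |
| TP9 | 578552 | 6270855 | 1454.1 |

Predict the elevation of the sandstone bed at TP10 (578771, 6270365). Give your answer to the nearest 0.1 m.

Two edge vectors: TP7→TP8 = (-593, 1229, -606.9), TP7→TP9 = (-166, -1261, 8.7).
Normal n = (TP7→TP8) × (TP7→TP9) = (-754608.6, 105904.5, 951787).
So ∂z/∂x = −n_x/n_z = 0.792833481 and ∂z/∂y = −n_y/n_z = −0.111269118.
Intercept c from TP7: 1445.4 − 458827.01 + 697892.82 = 240511.21.
At (578771, 6270365): z = 458869.0 − 697698.0 + 240511.21 = 1682.3 m.

1682.3 m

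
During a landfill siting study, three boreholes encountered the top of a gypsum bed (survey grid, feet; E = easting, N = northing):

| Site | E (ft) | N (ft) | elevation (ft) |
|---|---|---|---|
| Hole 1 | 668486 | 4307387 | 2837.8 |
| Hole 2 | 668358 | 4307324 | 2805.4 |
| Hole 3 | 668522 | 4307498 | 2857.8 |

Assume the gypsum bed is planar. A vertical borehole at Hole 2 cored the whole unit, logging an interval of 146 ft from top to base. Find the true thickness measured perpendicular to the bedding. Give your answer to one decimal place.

142.4 ft

Let the plane be z = a·E + b·N + c.
Hole 2−Hole 1: −128a − 63b = −32.4;  Hole 3−Hole 1: 36a + 111b = 20.
Solving gives a = 0.19568, b = 0.11672.
|∇z| = √(a²+b²) = 0.22784, so dip δ = arctan(0.22784) = 12.84°.
True thickness = vertical thickness × cos δ = 146 × cos 12.84° = 142.4 ft.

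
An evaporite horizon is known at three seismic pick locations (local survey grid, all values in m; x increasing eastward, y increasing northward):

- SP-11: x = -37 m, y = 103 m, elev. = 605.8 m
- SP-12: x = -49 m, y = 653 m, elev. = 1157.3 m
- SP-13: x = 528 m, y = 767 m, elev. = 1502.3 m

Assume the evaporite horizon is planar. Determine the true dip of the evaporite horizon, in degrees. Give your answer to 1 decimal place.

47.4°

Two edge vectors: SP-11→SP-12 = (-12, 550, 551.5), SP-11→SP-13 = (565, 664, 896.5).
Normal n = (SP-11→SP-12) × (SP-11→SP-13) = (126879, 322355.5, -318718).
So ∂z/∂x = −n_x/n_z = 0.39809 and ∂z/∂y = −n_y/n_z = 1.01141.
Gradient magnitude |∇z| = √(a² + b²) = √(0.15848 + 1.02296) = 1.08694.
True dip = arctan(1.08694) = 47.4°, dipping toward SSW (azimuth ≈ 201°).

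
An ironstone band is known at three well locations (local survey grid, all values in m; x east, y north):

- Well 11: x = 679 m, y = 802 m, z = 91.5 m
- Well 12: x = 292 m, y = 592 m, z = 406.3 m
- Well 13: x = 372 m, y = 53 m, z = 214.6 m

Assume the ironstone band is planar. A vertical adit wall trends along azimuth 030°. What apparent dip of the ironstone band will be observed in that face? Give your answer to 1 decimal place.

15.5°

Two edge vectors: Well 11→Well 12 = (-387, -210, 314.8), Well 11→Well 13 = (-307, -749, 123.1).
Normal n = (Well 11→Well 12) × (Well 11→Well 13) = (209934.2, -49003.9, 225393).
So ∂z/∂x = −n_x/n_z = −0.93141 and ∂z/∂y = −n_y/n_z = 0.21742.
Unit vector along 030° is (sin 30°, cos 30°) = (0.5000, 0.8660).
Slope in that direction = a·(0.5000) + b·(0.8660) = −0.27742.
Apparent dip = arctan|0.27742| = 15.5° (true dip is 43.7°, so apparent ≤ true as expected).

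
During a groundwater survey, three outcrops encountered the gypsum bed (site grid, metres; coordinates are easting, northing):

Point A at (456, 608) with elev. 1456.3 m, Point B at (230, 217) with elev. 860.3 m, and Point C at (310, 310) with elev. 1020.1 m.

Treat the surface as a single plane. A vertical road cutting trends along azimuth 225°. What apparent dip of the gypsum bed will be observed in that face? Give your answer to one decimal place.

Two edge vectors: Point A→Point B = (-226, -391, -596), Point A→Point C = (-146, -298, -436.2).
Normal n = (Point A→Point B) × (Point A→Point C) = (-7053.8, -11565.2, 10262).
So ∂z/∂easting = −n_x/n_z = 0.68737 and ∂z/∂northing = −n_y/n_z = 1.12699.
Unit vector along 225° is (sin 225°, cos 225°) = (-0.7071, -0.7071).
Slope in that direction = a·(-0.7071) + b·(-0.7071) = −1.28295.
Apparent dip = arctan|1.28295| = 52.1° (true dip is 52.9°, so apparent ≤ true as expected).

52.1°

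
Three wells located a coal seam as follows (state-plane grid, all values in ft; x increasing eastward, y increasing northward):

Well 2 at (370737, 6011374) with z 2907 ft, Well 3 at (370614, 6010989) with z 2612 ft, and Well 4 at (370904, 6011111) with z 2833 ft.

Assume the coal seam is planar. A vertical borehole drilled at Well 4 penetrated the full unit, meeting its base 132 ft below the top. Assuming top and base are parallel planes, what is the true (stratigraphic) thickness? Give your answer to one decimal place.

103.6 ft

Two edge vectors: Well 2→Well 3 = (-123, -385, -295), Well 2→Well 4 = (167, -263, -74).
Normal n = (Well 2→Well 3) × (Well 2→Well 4) = (-49095, -58367, 96644).
So ∂z/∂x = −n_x/n_z = 0.50800 and ∂z/∂y = −n_y/n_z = 0.60394.
|∇z| = √(a²+b²) = 0.78918, so dip δ = arctan(0.78918) = 38.28°.
True thickness = vertical thickness × cos δ = 132 × cos 38.28° = 103.6 ft.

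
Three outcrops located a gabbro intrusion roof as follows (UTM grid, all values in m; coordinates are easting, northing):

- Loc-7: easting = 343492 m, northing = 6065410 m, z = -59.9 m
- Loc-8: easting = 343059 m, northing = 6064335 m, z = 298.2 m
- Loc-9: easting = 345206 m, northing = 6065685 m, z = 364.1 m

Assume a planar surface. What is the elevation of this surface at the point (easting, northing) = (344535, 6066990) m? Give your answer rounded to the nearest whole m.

Two edge vectors: Loc-7→Loc-8 = (-433, -1075, 358.1), Loc-7→Loc-9 = (1714, 275, 424).
Normal n = (Loc-7→Loc-8) × (Loc-7→Loc-9) = (-554277.5, 797375.4, 1723475).
So ∂z/∂easting = −n_x/n_z = 0.32160461 and ∂z/∂northing = −n_y/n_z = −0.46265562.
Intercept c from Loc-7: -59.9 − 110468.61 + 2806196.04 = 2695667.53.
At (344535, 6066990): z = 110804.0 − 2806927.0 + 2695667.53 = -455.5 m.

-455 m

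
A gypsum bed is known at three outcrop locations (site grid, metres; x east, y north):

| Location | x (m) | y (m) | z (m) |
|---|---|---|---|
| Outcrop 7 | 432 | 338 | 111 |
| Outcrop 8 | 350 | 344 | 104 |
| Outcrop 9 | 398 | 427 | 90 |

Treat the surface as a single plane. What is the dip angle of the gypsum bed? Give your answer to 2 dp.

Let the plane be z = a·x + b·y + c.
Outcrop 8−Outcrop 7: −82a + 6b = −7;  Outcrop 9−Outcrop 7: −34a + 89b = −21.
Solving gives a = 0.07006, b = −0.20919.
Gradient magnitude |∇z| = √(a² + b²) = √(0.00491 + 0.04376) = 0.22061.
True dip = arctan(0.22061) = 12.44°, dipping toward NNW (azimuth ≈ 341°).

12.44°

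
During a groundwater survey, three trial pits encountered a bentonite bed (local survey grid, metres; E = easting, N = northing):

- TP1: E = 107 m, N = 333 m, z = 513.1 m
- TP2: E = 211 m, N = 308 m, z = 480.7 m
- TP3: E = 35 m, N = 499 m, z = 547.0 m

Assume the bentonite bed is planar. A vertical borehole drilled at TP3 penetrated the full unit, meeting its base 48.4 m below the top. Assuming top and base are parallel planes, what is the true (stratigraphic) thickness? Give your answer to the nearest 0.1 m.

46.3 m

Two edge vectors: TP1→TP2 = (104, -25, -32.4), TP1→TP3 = (-72, 166, 33.9).
Normal n = (TP1→TP2) × (TP1→TP3) = (4530.9, -1192.8, 15464).
So ∂z/∂E = −n_x/n_z = −0.29300 and ∂z/∂N = −n_y/n_z = 0.07713.
|∇z| = √(a²+b²) = 0.30298, so dip δ = arctan(0.30298) = 16.86°.
True thickness = vertical thickness × cos δ = 48.4 × cos 16.86° = 46.3 m.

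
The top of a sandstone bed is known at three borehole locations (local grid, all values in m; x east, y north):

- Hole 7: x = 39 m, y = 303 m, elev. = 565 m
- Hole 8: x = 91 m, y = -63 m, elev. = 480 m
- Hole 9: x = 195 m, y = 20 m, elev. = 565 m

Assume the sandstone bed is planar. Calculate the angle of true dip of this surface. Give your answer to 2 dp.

32.95°

Two edge vectors: Hole 7→Hole 8 = (52, -366, -85), Hole 7→Hole 9 = (156, -283, 0).
Normal n = (Hole 7→Hole 8) × (Hole 7→Hole 9) = (-24055, -13260, 42380).
So ∂z/∂x = −n_x/n_z = 0.56760 and ∂z/∂y = −n_y/n_z = 0.31288.
Gradient magnitude |∇z| = √(a² + b²) = √(0.32217 + 0.09790) = 0.64813.
True dip = arctan(0.64813) = 32.95°, dipping toward WSW (azimuth ≈ 241°).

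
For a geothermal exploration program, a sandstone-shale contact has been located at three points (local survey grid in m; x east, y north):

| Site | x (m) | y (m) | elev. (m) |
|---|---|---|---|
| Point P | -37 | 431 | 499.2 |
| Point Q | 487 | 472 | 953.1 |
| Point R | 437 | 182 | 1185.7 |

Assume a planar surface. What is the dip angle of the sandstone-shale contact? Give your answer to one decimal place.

53.4°

Two edge vectors: Point P→Point Q = (524, 41, 453.9), Point P→Point R = (474, -249, 686.5).
Normal n = (Point P→Point Q) × (Point P→Point R) = (141167.6, -144577.4, -149910).
So ∂z/∂x = −n_x/n_z = 0.94168 and ∂z/∂y = −n_y/n_z = −0.96443.
Gradient magnitude |∇z| = √(a² + b²) = √(0.88677 + 0.93012) = 1.34792.
True dip = arctan(1.34792) = 53.4°, dipping toward NW (azimuth ≈ 316°).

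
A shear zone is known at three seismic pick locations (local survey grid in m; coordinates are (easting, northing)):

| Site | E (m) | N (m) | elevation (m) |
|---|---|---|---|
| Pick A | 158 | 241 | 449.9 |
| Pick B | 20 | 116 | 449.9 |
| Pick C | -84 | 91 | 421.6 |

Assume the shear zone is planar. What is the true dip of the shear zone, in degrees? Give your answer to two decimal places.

28.89°

Two edge vectors: Pick A→Pick B = (-138, -125, 0), Pick A→Pick C = (-242, -150, -28.3).
Normal n = (Pick A→Pick B) × (Pick A→Pick C) = (3537.5, -3905.4, -9550).
So ∂z/∂E = −n_x/n_z = 0.37042 and ∂z/∂N = −n_y/n_z = −0.40894.
Gradient magnitude |∇z| = √(a² + b²) = √(0.13721 + 0.16723) = 0.55176.
True dip = arctan(0.55176) = 28.89°, dipping toward NW (azimuth ≈ 318°).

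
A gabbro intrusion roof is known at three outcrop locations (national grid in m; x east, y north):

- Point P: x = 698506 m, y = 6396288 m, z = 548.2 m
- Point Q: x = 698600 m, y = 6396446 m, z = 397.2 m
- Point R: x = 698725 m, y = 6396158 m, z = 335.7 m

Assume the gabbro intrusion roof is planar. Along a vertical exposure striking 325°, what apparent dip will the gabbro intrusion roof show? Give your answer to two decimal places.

22.91°

Let the plane be z = a·x + b·y + c.
Point Q−Point P: 94a + 158b = −151;  Point R−Point P: 219a − 130b = −212.5.
Solving gives a = −1.13632, b = −0.27965.
Unit vector along 325° is (sin 325°, cos 325°) = (-0.5736, 0.8192).
Slope in that direction = a·(-0.5736) + b·(0.8192) = 0.42269.
Apparent dip = arctan|0.42269| = 22.91° (true dip is 49.5°, so apparent ≤ true as expected).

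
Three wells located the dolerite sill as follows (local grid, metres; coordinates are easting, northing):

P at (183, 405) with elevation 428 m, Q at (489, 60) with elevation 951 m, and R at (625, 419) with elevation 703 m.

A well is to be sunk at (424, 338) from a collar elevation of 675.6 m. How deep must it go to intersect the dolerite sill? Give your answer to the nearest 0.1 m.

27.7 m

Two edge vectors: P→Q = (306, -345, 523), P→R = (442, 14, 275).
Normal n = (P→Q) × (P→R) = (-102197, 147016, 156774).
So ∂z/∂easting = −n_x/n_z = 0.65187 and ∂z/∂northing = −n_y/n_z = −0.93776.
Intercept c from P: 428 − 119.29 + 379.79 = 688.50.
At (424, 338): z_contact = 276.39 − 316.96 + 688.50 = 647.93 m.
Depth below ground = 675.6 − 647.93 = 27.7 m.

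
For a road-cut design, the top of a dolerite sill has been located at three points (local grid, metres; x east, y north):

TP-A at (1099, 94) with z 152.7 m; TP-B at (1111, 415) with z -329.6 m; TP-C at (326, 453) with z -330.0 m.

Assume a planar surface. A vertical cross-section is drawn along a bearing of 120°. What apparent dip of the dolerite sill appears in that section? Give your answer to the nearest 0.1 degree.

34.5°

Let the plane be z = a·x + b·y + c.
TP-B−TP-A: 12a + 321b = −482.3;  TP-C−TP-A: −773a + 359b = −482.7.
Solving gives a = −0.07209, b = −1.49980.
Unit vector along 120° is (sin 120°, cos 120°) = (0.8660, -0.5000).
Slope in that direction = a·(0.8660) + b·(-0.5000) = 0.68747.
Apparent dip = arctan|0.68747| = 34.5° (true dip is 56.3°, so apparent ≤ true as expected).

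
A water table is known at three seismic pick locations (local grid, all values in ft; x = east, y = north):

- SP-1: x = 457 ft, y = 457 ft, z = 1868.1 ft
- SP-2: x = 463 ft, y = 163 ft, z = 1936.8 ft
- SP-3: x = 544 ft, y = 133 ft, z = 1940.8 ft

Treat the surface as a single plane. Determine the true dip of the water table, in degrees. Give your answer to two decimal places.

Let the plane be z = a·x + b·y + c.
SP-2−SP-1: 6a − 294b = 68.7;  SP-3−SP-1: 87a − 324b = 72.7.
Solving gives a = −0.03745, b = −0.23444.
Gradient magnitude |∇z| = √(a² + b²) = √(0.00140 + 0.05496) = 0.23741.
True dip = arctan(0.23741) = 13.36°, dipping toward N (azimuth ≈ 009°).

13.36°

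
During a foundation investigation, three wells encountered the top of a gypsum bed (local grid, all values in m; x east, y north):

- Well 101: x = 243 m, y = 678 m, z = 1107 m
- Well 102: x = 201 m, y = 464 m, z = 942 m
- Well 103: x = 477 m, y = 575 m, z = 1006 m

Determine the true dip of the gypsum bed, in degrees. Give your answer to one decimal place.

Let the plane be z = a·x + b·y + c.
Well 102−Well 101: −42a − 214b = −165;  Well 103−Well 101: 234a − 103b = −101.
Solving gives a = −0.08490, b = 0.78769.
Gradient magnitude |∇z| = √(a² + b²) = √(0.00721 + 0.62046) = 0.79225.
True dip = arctan(0.79225) = 38.4°, dipping toward S (azimuth ≈ 174°).

38.4°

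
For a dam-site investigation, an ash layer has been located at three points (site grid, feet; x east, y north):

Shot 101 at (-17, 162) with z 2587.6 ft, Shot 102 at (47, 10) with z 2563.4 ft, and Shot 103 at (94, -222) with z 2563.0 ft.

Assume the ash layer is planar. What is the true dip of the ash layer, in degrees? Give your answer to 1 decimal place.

36.3°

Two edge vectors: Shot 101→Shot 102 = (64, -152, -24.2), Shot 101→Shot 103 = (111, -384, -24.6).
Normal n = (Shot 101→Shot 102) × (Shot 101→Shot 103) = (-5553.6, -1111.8, -7704).
So ∂z/∂x = −n_x/n_z = −0.72087 and ∂z/∂y = −n_y/n_z = −0.14431.
Gradient magnitude |∇z| = √(a² + b²) = √(0.51966 + 0.02083) = 0.73518.
True dip = arctan(0.73518) = 36.3°, dipping toward ENE (azimuth ≈ 079°).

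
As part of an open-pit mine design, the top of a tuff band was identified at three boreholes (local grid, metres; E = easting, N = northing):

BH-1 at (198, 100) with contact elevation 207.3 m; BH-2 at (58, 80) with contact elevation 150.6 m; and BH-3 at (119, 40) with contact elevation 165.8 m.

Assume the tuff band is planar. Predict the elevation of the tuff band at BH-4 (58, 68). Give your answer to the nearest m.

148 m

Let the plane be z = a·E + b·N + c.
BH-2−BH-1: −140a − 20b = −56.7;  BH-3−BH-1: −79a − 60b = −41.5.
Solving gives a = 0.37713, b = 0.19512.
Then c = 207.3 − a·198 − b·100 = 113.12.
At (58, 68): z = 21.9 + 13.3 + 113.12 = 148.3 m.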